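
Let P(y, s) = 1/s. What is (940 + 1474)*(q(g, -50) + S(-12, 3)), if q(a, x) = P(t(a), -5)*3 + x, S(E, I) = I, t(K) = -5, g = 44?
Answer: -574532/5 ≈ -1.1491e+5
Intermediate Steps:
q(a, x) = -⅗ + x (q(a, x) = 3/(-5) + x = -⅕*3 + x = -⅗ + x)
(940 + 1474)*(q(g, -50) + S(-12, 3)) = (940 + 1474)*((-⅗ - 50) + 3) = 2414*(-253/5 + 3) = 2414*(-238/5) = -574532/5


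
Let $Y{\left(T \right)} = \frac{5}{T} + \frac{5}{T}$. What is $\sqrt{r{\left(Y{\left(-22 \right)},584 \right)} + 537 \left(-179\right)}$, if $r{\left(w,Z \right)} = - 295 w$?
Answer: $\frac{i \sqrt{11614658}}{11} \approx 309.82 i$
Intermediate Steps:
$Y{\left(T \right)} = \frac{10}{T}$
$\sqrt{r{\left(Y{\left(-22 \right)},584 \right)} + 537 \left(-179\right)} = \sqrt{- 295 \frac{10}{-22} + 537 \left(-179\right)} = \sqrt{- 295 \cdot 10 \left(- \frac{1}{22}\right) - 96123} = \sqrt{\left(-295\right) \left(- \frac{5}{11}\right) - 96123} = \sqrt{\frac{1475}{11} - 96123} = \sqrt{- \frac{1055878}{11}} = \frac{i \sqrt{11614658}}{11}$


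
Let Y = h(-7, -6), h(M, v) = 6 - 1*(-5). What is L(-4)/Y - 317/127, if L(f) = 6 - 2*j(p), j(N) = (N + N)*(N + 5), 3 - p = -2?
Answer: -28125/1397 ≈ -20.132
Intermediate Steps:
p = 5 (p = 3 - 1*(-2) = 3 + 2 = 5)
h(M, v) = 11 (h(M, v) = 6 + 5 = 11)
Y = 11
j(N) = 2*N*(5 + N) (j(N) = (2*N)*(5 + N) = 2*N*(5 + N))
L(f) = -194 (L(f) = 6 - 4*5*(5 + 5) = 6 - 4*5*10 = 6 - 2*100 = 6 - 200 = -194)
L(-4)/Y - 317/127 = -194/11 - 317/127 = -28125/1397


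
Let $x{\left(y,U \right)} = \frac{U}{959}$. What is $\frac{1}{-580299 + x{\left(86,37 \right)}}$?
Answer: $- \frac{959}{556506704} \approx -1.7232 \cdot 10^{-6}$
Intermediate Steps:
$x{\left(y,U \right)} = \frac{U}{959}$ ($x{\left(y,U \right)} = U \frac{1}{959} = \frac{U}{959}$)
$\frac{1}{-580299 + x{\left(86,37 \right)}} = \frac{1}{-580299 + \frac{1}{959} \cdot 37} = \frac{1}{-580299 + \frac{37}{959}} = \frac{1}{- \frac{556506704}{959}} = - \frac{959}{556506704}$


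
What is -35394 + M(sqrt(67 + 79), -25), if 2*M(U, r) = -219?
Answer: -71007/2 ≈ -35504.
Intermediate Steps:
M(U, r) = -219/2 (M(U, r) = (1/2)*(-219) = -219/2)
-35394 + M(sqrt(67 + 79), -25) = -35394 - 219/2 = -71007/2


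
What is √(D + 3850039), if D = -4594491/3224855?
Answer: √40039196389780046170/3224855 ≈ 1962.2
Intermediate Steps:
D = -4594491/3224855 (D = -4594491*1/3224855 = -4594491/3224855 ≈ -1.4247)
√(D + 3850039) = √(-4594491/3224855 + 3850039) = √(12415812924854/3224855) = √40039196389780046170/3224855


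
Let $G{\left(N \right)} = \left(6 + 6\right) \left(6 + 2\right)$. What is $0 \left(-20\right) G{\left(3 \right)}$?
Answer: $0$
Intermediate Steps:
$G{\left(N \right)} = 96$ ($G{\left(N \right)} = 12 \cdot 8 = 96$)
$0 \left(-20\right) G{\left(3 \right)} = 0 \left(-20\right) 96 = 0 \cdot 96 = 0$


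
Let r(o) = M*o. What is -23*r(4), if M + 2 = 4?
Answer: -184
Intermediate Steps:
M = 2 (M = -2 + 4 = 2)
r(o) = 2*o
-23*r(4) = -46*4 = -23*8 = -184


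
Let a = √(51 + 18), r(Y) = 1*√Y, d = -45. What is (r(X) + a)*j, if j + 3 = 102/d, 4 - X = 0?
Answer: -158/15 - 79*√69/15 ≈ -54.282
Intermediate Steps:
X = 4 (X = 4 - 1*0 = 4 + 0 = 4)
r(Y) = √Y
j = -79/15 (j = -3 + 102/(-45) = -3 + 102*(-1/45) = -3 - 34/15 = -79/15 ≈ -5.2667)
a = √69 ≈ 8.3066
(r(X) + a)*j = (√4 + √69)*(-79/15) = (2 + √69)*(-79/15) = -158/15 - 79*√69/15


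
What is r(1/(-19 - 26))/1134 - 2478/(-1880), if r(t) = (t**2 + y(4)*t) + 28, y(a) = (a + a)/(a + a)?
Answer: 289843429/215856900 ≈ 1.3428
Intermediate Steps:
y(a) = 1 (y(a) = (2*a)/((2*a)) = (2*a)*(1/(2*a)) = 1)
r(t) = 28 + t + t**2 (r(t) = (t**2 + 1*t) + 28 = (t**2 + t) + 28 = (t + t**2) + 28 = 28 + t + t**2)
r(1/(-19 - 26))/1134 - 2478/(-1880) = (28 + 1/(-19 - 26) + (1/(-19 - 26))**2)/1134 - 2478/(-1880) = (28 + 1/(-45) + (1/(-45))**2)*(1/1134) - 2478*(-1/1880) = (28 - 1/45 + (-1/45)**2)*(1/1134) + 1239/940 = (28 - 1/45 + 1/2025)*(1/1134) + 1239/940 = (56656/2025)*(1/1134) + 1239/940 = 28328/1148175 + 1239/940 = 289843429/215856900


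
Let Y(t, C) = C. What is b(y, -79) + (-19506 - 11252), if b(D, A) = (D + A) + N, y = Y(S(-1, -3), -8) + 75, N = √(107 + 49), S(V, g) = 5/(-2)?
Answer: -30770 + 2*√39 ≈ -30758.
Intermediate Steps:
S(V, g) = -5/2 (S(V, g) = 5*(-½) = -5/2)
N = 2*√39 (N = √156 = 2*√39 ≈ 12.490)
y = 67 (y = -8 + 75 = 67)
b(D, A) = A + D + 2*√39 (b(D, A) = (D + A) + 2*√39 = (A + D) + 2*√39 = A + D + 2*√39)
b(y, -79) + (-19506 - 11252) = (-79 + 67 + 2*√39) + (-19506 - 11252) = (-12 + 2*√39) - 30758 = -30770 + 2*√39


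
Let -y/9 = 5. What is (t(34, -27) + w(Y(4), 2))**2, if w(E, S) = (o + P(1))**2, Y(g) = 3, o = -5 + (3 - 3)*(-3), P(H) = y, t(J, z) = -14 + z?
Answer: 6046681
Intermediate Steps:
y = -45 (y = -9*5 = -45)
P(H) = -45
o = -5 (o = -5 + 0*(-3) = -5 + 0 = -5)
w(E, S) = 2500 (w(E, S) = (-5 - 45)**2 = (-50)**2 = 2500)
(t(34, -27) + w(Y(4), 2))**2 = ((-14 - 27) + 2500)**2 = (-41 + 2500)**2 = 2459**2 = 6046681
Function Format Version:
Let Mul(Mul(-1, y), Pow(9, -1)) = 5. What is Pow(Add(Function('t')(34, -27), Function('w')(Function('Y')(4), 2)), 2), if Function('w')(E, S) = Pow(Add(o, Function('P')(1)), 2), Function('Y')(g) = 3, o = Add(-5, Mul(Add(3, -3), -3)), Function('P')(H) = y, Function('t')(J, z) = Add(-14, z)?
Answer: 6046681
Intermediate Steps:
y = -45 (y = Mul(-9, 5) = -45)
Function('P')(H) = -45
o = -5 (o = Add(-5, Mul(0, -3)) = Add(-5, 0) = -5)
Function('w')(E, S) = 2500 (Function('w')(E, S) = Pow(Add(-5, -45), 2) = Pow(-50, 2) = 2500)
Pow(Add(Function('t')(34, -27), Function('w')(Function('Y')(4), 2)), 2) = Pow(Add(Add(-14, -27), 2500), 2) = Pow(Add(-41, 2500), 2) = Pow(2459, 2) = 6046681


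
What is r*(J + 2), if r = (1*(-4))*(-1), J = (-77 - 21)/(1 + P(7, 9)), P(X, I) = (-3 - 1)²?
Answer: -256/17 ≈ -15.059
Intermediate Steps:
P(X, I) = 16 (P(X, I) = (-4)² = 16)
J = -98/17 (J = (-77 - 21)/(1 + 16) = -98/17 ≈ -5.7647)
r = 4 (r = -4*(-1) = 4)
r*(J + 2) = 4*(-98/17 + 2) = 4*(-64/17) = -256/17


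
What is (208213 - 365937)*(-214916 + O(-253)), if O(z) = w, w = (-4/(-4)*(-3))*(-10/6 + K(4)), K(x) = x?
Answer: 33898515252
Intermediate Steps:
w = -7 (w = (-4/(-4)*(-3))*(-10/6 + 4) = (-4*(-¼)*(-3))*(-10*⅙ + 4) = (-(-1)*(-3))*(-5/3 + 4) = -1*3*(7/3) = -3*7/3 = -7)
O(z) = -7
(208213 - 365937)*(-214916 + O(-253)) = (208213 - 365937)*(-214916 - 7) = -157724*(-214923) = 33898515252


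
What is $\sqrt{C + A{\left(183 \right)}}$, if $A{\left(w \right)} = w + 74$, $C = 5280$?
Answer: $7 \sqrt{113} \approx 74.411$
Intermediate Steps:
$A{\left(w \right)} = 74 + w$
$\sqrt{C + A{\left(183 \right)}} = \sqrt{5280 + \left(74 + 183\right)} = \sqrt{5280 + 257} = \sqrt{5537} = 7 \sqrt{113}$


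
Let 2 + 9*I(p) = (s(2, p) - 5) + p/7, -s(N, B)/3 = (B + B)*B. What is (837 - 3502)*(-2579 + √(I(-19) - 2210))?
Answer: 6873035 - 5330*I*√270305/21 ≈ 6.873e+6 - 1.3196e+5*I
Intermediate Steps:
s(N, B) = -6*B² (s(N, B) = -3*(B + B)*B = -3*2*B*B = -6*B²)
I(p) = -7/9 - 2*p²/3 + p/63 (I(p) = -2/9 + ((-6*p² - 5) + p/7)/9 = -2/9 + ((-5 - 6*p²) + p*(⅐))/9 = -2/9 + ((-5 - 6*p²) + p/7)/9 = -2/9 + (-5 - 6*p² + p/7)/9 = -2/9 + (-5/9 - 2*p²/3 + p/63) = -7/9 - 2*p²/3 + p/63)
(837 - 3502)*(-2579 + √(I(-19) - 2210)) = (837 - 3502)*(-2579 + √((-7/9 - ⅔*(-19)² + (1/63)*(-19)) - 2210)) = -2665*(-2579 + √((-7/9 - ⅔*361 - 19/63) - 2210)) = -2665*(-2579 + √((-7/9 - 722/3 - 19/63) - 2210)) = -2665*(-2579 + √(-15230/63 - 2210)) = -2665*(-2579 + √(-154460/63)) = -2665*(-2579 + 2*I*√270305/21) = 6873035 - 5330*I*√270305/21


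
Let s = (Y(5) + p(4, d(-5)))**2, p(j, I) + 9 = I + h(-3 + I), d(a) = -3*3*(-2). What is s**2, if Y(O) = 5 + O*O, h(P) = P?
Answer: 8503056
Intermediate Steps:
d(a) = 18 (d(a) = -9*(-2) = 18)
p(j, I) = -12 + 2*I (p(j, I) = -9 + (I + (-3 + I)) = -9 + (-3 + 2*I) = -12 + 2*I)
Y(O) = 5 + O**2
s = 2916 (s = ((5 + 5**2) + (-12 + 2*18))**2 = ((5 + 25) + (-12 + 36))**2 = (30 + 24)**2 = 54**2 = 2916)
s**2 = 2916**2 = 8503056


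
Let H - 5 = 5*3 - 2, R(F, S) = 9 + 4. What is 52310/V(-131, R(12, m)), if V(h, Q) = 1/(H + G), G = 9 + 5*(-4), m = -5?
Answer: 366170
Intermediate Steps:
R(F, S) = 13
H = 18 (H = 5 + (5*3 - 2) = 5 + (15 - 2) = 5 + 13 = 18)
G = -11 (G = 9 - 20 = -11)
V(h, Q) = 1/7 (V(h, Q) = 1/(18 - 11) = 1/7)
52310/V(-131, R(12, m)) = 52310/(1/7) = 52310*7 = 366170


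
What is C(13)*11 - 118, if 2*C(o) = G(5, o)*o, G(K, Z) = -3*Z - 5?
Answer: -3264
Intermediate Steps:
G(K, Z) = -5 - 3*Z
C(o) = o*(-5 - 3*o)/2 (C(o) = ((-5 - 3*o)*o)/2 = (o*(-5 - 3*o))/2 = o*(-5 - 3*o)/2)
C(13)*11 - 118 = -½*13*(5 + 3*13)*11 - 118 = -½*13*(5 + 39)*11 - 118 = -½*13*44*11 - 118 = -286*11 - 118 = -3146 - 118 = -3264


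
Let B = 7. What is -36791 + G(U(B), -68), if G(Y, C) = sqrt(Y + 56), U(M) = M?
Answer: -36791 + 3*sqrt(7) ≈ -36783.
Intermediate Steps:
G(Y, C) = sqrt(56 + Y)
-36791 + G(U(B), -68) = -36791 + sqrt(56 + 7) = -36791 + sqrt(63) = -36791 + 3*sqrt(7)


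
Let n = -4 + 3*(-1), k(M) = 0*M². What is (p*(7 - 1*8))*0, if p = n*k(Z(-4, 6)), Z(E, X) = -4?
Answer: 0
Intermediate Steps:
k(M) = 0
n = -7 (n = -4 - 3 = -7)
p = 0 (p = -7*0 = 0)
(p*(7 - 1*8))*0 = (0*(7 - 1*8))*0 = (0*(7 - 8))*0 = (0*(-1))*0 = 0*0 = 0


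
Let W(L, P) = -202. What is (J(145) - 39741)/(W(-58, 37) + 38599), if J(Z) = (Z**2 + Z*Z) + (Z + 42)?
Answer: 832/12799 ≈ 0.065005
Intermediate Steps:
J(Z) = 42 + Z + 2*Z**2 (J(Z) = (Z**2 + Z**2) + (42 + Z) = 2*Z**2 + (42 + Z) = 42 + Z + 2*Z**2)
(J(145) - 39741)/(W(-58, 37) + 38599) = ((42 + 145 + 2*145**2) - 39741)/(-202 + 38599) = ((42 + 145 + 2*21025) - 39741)/38397 = ((42 + 145 + 42050) - 39741)*(1/38397) = (42237 - 39741)*(1/38397) = 2496*(1/38397) = 832/12799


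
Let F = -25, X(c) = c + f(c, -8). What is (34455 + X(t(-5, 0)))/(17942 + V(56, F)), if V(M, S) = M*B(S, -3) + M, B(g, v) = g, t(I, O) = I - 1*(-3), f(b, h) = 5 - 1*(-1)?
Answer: 34459/16598 ≈ 2.0761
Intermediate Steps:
f(b, h) = 6 (f(b, h) = 5 + 1 = 6)
t(I, O) = 3 + I (t(I, O) = I + 3 = 3 + I)
X(c) = 6 + c (X(c) = c + 6 = 6 + c)
V(M, S) = M + M*S (V(M, S) = M*S + M = M + M*S)
(34455 + X(t(-5, 0)))/(17942 + V(56, F)) = (34455 + (6 + (3 - 5)))/(17942 + 56*(1 - 25)) = (34455 + (6 - 2))/(17942 + 56*(-24)) = (34455 + 4)/(17942 - 1344) = 34459/16598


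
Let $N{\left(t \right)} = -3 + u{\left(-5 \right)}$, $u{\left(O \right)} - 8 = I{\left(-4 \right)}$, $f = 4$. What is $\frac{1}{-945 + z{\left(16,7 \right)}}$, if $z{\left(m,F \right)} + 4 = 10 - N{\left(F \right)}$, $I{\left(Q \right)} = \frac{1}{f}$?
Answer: $- \frac{4}{3777} \approx -0.001059$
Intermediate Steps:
$I{\left(Q \right)} = \frac{1}{4}$
$u{\left(O \right)} = \frac{33}{4}$ ($u{\left(O \right)} = 8 + \frac{1}{4} = \frac{33}{4}$)
$N{\left(t \right)} = \frac{21}{4}$ ($N{\left(t \right)} = -3 + \frac{33}{4} = \frac{21}{4}$)
$z{\left(m,F \right)} = \frac{3}{4}$ ($z{\left(m,F \right)} = -4 + \left(10 - \frac{21}{4}\right) = -4 + \frac{19}{4} = \frac{3}{4}$)
$\frac{1}{-945 + z{\left(16,7 \right)}} = \frac{1}{-945 + \frac{3}{4}} = \frac{1}{- \frac{3777}{4}} = - \frac{4}{3777}$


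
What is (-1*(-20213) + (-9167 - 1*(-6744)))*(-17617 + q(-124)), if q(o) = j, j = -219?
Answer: -317302440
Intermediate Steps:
q(o) = -219
(-1*(-20213) + (-9167 - 1*(-6744)))*(-17617 + q(-124)) = (-1*(-20213) + (-9167 - 1*(-6744)))*(-17617 - 219) = (20213 + (-9167 + 6744))*(-17836) = (20213 - 2423)*(-17836) = 17790*(-17836) = -317302440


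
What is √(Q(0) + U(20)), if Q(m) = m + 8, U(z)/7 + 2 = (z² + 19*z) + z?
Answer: √5594 ≈ 74.793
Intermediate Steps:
U(z) = -14 + 7*z² + 140*z (U(z) = -14 + 7*((z² + 19*z) + z) = -14 + 7*(z² + 20*z) = -14 + (7*z² + 140*z) = -14 + 7*z² + 140*z)
Q(m) = 8 + m
√(Q(0) + U(20)) = √((8 + 0) + (-14 + 7*20² + 140*20)) = √(8 + (-14 + 7*400 + 2800)) = √(8 + (-14 + 2800 + 2800)) = √(8 + 5586) = √5594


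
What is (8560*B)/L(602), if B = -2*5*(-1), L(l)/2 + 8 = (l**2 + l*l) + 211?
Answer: 42800/725011 ≈ 0.059034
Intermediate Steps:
L(l) = 406 + 4*l**2 (L(l) = -16 + 2*((l**2 + l*l) + 211) = -16 + 2*((l**2 + l**2) + 211) = -16 + 2*(2*l**2 + 211) = -16 + 2*(211 + 2*l**2) = -16 + (422 + 4*l**2) = 406 + 4*l**2)
B = 10 (B = -10*(-1) = 10)
(8560*B)/L(602) = (8560*10)/(406 + 4*602**2) = 85600/(406 + 4*362404) = 85600/(406 + 1449616) = 85600/1450022 = 85600*(1/1450022) = 42800/725011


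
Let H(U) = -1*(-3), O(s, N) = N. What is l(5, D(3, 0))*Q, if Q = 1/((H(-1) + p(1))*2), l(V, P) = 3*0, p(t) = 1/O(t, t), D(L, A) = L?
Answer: 0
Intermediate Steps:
H(U) = 3
p(t) = 1/t
l(V, P) = 0
Q = ⅛ (Q = 1/((3 + 1/1)*2) = 1/((3 + 1)*2) = 1/(4*2) = 1/8 = ⅛ ≈ 0.12500)
l(5, D(3, 0))*Q = 0*(⅛) = 0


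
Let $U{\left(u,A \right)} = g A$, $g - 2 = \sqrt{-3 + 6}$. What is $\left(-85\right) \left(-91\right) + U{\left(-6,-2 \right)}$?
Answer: $7731 - 2 \sqrt{3} \approx 7727.5$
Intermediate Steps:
$g = 2 + \sqrt{3}$ ($g = 2 + \sqrt{-3 + 6} = 2 + \sqrt{3} \approx 3.7321$)
$U{\left(u,A \right)} = A \left(2 + \sqrt{3}\right)$ ($U{\left(u,A \right)} = \left(2 + \sqrt{3}\right) A = A \left(2 + \sqrt{3}\right)$)
$\left(-85\right) \left(-91\right) + U{\left(-6,-2 \right)} = \left(-85\right) \left(-91\right) - 2 \left(2 + \sqrt{3}\right) = 7735 - \left(4 + 2 \sqrt{3}\right) = 7731 - 2 \sqrt{3}$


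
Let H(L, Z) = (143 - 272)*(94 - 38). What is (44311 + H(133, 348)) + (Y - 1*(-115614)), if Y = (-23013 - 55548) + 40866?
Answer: 115006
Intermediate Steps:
H(L, Z) = -7224 (H(L, Z) = -129*56 = -7224)
Y = -37695 (Y = -78561 + 40866 = -37695)
(44311 + H(133, 348)) + (Y - 1*(-115614)) = (44311 - 7224) + (-37695 - 1*(-115614)) = 37087 + (-37695 + 115614) = 37087 + 77919 = 115006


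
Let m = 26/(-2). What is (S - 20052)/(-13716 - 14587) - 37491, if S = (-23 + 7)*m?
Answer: -96462539/2573 ≈ -37490.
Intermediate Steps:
m = -13 (m = 26*(-½) = -13)
S = 208 (S = (-23 + 7)*(-13) = -16*(-13) = 208)
(S - 20052)/(-13716 - 14587) - 37491 = (208 - 20052)/(-13716 - 14587) - 37491 = -19844/(-28303) - 37491 = -19844*(-1/28303) - 37491 = 1804/2573 - 37491 = -96462539/2573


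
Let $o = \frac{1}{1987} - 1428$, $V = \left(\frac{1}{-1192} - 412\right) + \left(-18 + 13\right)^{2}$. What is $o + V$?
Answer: $- \frac{4298835555}{2368504} \approx -1815.0$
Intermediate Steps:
$V = - \frac{461305}{1192}$ ($V = \left(- \frac{1}{1192} - 412\right) + \left(-5\right)^{2} = - \frac{491105}{1192} + 25 = - \frac{461305}{1192} \approx -387.0$)
$o = - \frac{2837435}{1987}$ ($o = \frac{1}{1987} - 1428 = - \frac{2837435}{1987} \approx -1428.0$)
$o + V = - \frac{2837435}{1987} - \frac{461305}{1192} = - \frac{4298835555}{2368504}$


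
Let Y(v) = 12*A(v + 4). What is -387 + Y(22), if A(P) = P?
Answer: -75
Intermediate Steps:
Y(v) = 48 + 12*v (Y(v) = 12*(v + 4) = 12*(4 + v) = 48 + 12*v)
-387 + Y(22) = -387 + (48 + 12*22) = -387 + (48 + 264) = -387 + 312 = -75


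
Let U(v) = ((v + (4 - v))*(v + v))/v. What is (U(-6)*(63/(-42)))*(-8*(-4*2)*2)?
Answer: -1536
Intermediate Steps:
U(v) = 8 (U(v) = (4*(2*v))/v = (8*v)/v = 8)
(U(-6)*(63/(-42)))*(-8*(-4*2)*2) = (8*(63/(-42)))*(-8*(-4*2)*2) = (8*(63*(-1/42)))*(-(-64)*2) = (8*(-3/2))*(-8*(-16)) = -12*128 = -1536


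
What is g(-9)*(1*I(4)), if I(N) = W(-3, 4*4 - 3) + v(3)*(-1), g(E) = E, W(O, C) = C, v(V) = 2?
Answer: -99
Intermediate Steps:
I(N) = 11 (I(N) = (4*4 - 3) + 2*(-1) = (16 - 3) - 2 = 13 - 2 = 11)
g(-9)*(1*I(4)) = -9*11 = -99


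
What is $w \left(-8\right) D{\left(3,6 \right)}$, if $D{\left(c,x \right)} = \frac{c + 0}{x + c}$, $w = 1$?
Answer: $- \frac{8}{3} \approx -2.6667$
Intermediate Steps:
$D{\left(c,x \right)} = \frac{c}{c + x}$
$w \left(-8\right) D{\left(3,6 \right)} = 1 \left(-8\right) \frac{3}{3 + 6} = - 8 \cdot \frac{3}{9} = - 8 \cdot 3 \cdot \frac{1}{9} = \left(-8\right) \frac{1}{3} = - \frac{8}{3}$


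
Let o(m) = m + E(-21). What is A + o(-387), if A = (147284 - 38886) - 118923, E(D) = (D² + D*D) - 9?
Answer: -10039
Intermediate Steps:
E(D) = -9 + 2*D² (E(D) = (D² + D²) - 9 = 2*D² - 9 = -9 + 2*D²)
o(m) = 873 + m (o(m) = m + (-9 + 2*(-21)²) = m + (-9 + 2*441) = m + (-9 + 882) = m + 873 = 873 + m)
A = -10525 (A = 108398 - 118923 = -10525)
A + o(-387) = -10525 + (873 - 387) = -10525 + 486 = -10039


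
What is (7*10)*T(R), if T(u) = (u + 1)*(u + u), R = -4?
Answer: 1680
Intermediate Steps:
T(u) = 2*u*(1 + u) (T(u) = (1 + u)*(2*u) = 2*u*(1 + u))
(7*10)*T(R) = (7*10)*(2*(-4)*(1 - 4)) = 70*(2*(-4)*(-3)) = 70*24 = 1680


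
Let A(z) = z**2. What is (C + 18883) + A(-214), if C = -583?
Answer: 64096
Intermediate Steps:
(C + 18883) + A(-214) = (-583 + 18883) + (-214)**2 = 18300 + 45796 = 64096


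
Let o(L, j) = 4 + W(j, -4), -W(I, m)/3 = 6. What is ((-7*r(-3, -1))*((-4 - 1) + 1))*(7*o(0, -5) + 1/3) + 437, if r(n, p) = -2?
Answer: 17719/3 ≈ 5906.3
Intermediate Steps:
W(I, m) = -18 (W(I, m) = -3*6 = -18)
o(L, j) = -14 (o(L, j) = 4 - 18 = -14)
((-7*r(-3, -1))*((-4 - 1) + 1))*(7*o(0, -5) + 1/3) + 437 = ((-7*(-2))*((-4 - 1) + 1))*(7*(-14) + 1/3) + 437 = (14*(-5 + 1))*(-98 + ⅓) + 437 = (14*(-4))*(-293/3) + 437 = -56*(-293/3) + 437 = 16408/3 + 437 = 17719/3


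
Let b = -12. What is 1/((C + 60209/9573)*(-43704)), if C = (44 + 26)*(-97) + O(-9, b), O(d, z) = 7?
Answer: 3191/945076419600 ≈ 3.3764e-9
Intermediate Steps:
C = -6783 (C = (44 + 26)*(-97) + 7 = 70*(-97) + 7 = -6790 + 7 = -6783)
1/((C + 60209/9573)*(-43704)) = 1/(-6783 + 60209/9573*(-43704)) = -1/43704/(-6783 + 60209*(1/9573)) = -1/43704/(-6783 + 60209/9573) = -1/43704/(-64873450/9573) = -9573/64873450*(-1/43704) = 3191/945076419600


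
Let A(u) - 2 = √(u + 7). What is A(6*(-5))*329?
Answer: 658 + 329*I*√23 ≈ 658.0 + 1577.8*I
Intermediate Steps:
A(u) = 2 + √(7 + u) (A(u) = 2 + √(u + 7) = 2 + √(7 + u))
A(6*(-5))*329 = (2 + √(7 + 6*(-5)))*329 = (2 + √(7 - 30))*329 = (2 + √(-23))*329 = (2 + I*√23)*329 = 658 + 329*I*√23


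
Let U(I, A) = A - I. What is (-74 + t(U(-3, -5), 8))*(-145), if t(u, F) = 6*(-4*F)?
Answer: 38570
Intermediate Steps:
t(u, F) = -24*F
(-74 + t(U(-3, -5), 8))*(-145) = (-74 - 24*8)*(-145) = (-74 - 192)*(-145) = -266*(-145) = 38570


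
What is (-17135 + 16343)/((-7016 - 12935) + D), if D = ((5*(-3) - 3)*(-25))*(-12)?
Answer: 792/25351 ≈ 0.031241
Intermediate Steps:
D = -5400 (D = ((-15 - 3)*(-25))*(-12) = -18*(-25)*(-12) = 450*(-12) = -5400)
(-17135 + 16343)/((-7016 - 12935) + D) = (-17135 + 16343)/((-7016 - 12935) - 5400) = -792/(-19951 - 5400) = -792/(-25351) = -792*(-1/25351) = 792/25351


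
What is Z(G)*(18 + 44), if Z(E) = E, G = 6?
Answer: 372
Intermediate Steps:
Z(G)*(18 + 44) = 6*(18 + 44) = 6*62 = 372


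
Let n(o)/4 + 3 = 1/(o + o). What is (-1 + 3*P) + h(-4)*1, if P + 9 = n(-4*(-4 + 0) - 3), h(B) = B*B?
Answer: -618/13 ≈ -47.538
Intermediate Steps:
n(o) = -12 + 2/o (n(o) = -12 + 4/(o + o) = -12 + 4/((2*o)) = -12 + 4*(1/(2*o)) = -12 + 2/o)
h(B) = B**2
P = -271/13 (P = -9 + (-12 + 2/(-4*(-4 + 0) - 3)) = -9 + (-12 + 2/(-4*(-4) - 3)) = -9 + (-12 + 2/(16 - 3)) = -9 + (-12 + 2/13) = -9 - 154/13 = -271/13 ≈ -20.846)
(-1 + 3*P) + h(-4)*1 = (-1 + 3*(-271/13)) + (-4)**2*1 = (-1 - 813/13) + 16*1 = -826/13 + 16 = -618/13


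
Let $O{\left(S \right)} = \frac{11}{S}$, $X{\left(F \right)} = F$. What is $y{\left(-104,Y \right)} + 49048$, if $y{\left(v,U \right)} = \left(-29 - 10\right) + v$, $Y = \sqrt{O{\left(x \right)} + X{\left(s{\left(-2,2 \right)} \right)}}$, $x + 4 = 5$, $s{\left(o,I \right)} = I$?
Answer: $48905$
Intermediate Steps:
$x = 1$ ($x = -4 + 5 = 1$)
$Y = \sqrt{13}$ ($Y = \sqrt{\frac{11}{1} + 2} = \sqrt{11 \cdot 1 + 2} = \sqrt{11 + 2} = \sqrt{13} \approx 3.6056$)
$y{\left(v,U \right)} = -39 + v$
$y{\left(-104,Y \right)} + 49048 = \left(-39 - 104\right) + 49048 = -143 + 49048 = 48905$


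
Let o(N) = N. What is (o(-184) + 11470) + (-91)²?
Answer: 19567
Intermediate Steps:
(o(-184) + 11470) + (-91)² = (-184 + 11470) + (-91)² = 11286 + 8281 = 19567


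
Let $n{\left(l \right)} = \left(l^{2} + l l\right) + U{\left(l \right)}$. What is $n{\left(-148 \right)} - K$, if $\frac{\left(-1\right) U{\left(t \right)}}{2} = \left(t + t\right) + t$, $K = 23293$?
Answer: $21403$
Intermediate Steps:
$U{\left(t \right)} = - 6 t$ ($U{\left(t \right)} = - 2 \left(\left(t + t\right) + t\right) = - 2 \left(2 t + t\right) = - 2 \cdot 3 t = - 6 t$)
$n{\left(l \right)} = - 6 l + 2 l^{2}$ ($n{\left(l \right)} = \left(l^{2} + l l\right) - 6 l = \left(l^{2} + l^{2}\right) - 6 l = 2 l^{2} - 6 l = - 6 l + 2 l^{2}$)
$n{\left(-148 \right)} - K = 2 \left(-148\right) \left(-3 - 148\right) - 23293 = 2 \left(-148\right) \left(-151\right) - 23293 = 44696 - 23293 = 21403$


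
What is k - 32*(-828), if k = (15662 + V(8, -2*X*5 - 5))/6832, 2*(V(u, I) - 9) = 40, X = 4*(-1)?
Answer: 181036363/6832 ≈ 26498.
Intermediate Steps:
X = -4
V(u, I) = 29 (V(u, I) = 9 + (½)*40 = 9 + 20 = 29)
k = 15691/6832 (k = (15662 + 29)/6832 = 15691*(1/6832) = 15691/6832 ≈ 2.2967)
k - 32*(-828) = 15691/6832 - 32*(-828) = 15691/6832 - 1*(-26496) = 15691/6832 + 26496 = 181036363/6832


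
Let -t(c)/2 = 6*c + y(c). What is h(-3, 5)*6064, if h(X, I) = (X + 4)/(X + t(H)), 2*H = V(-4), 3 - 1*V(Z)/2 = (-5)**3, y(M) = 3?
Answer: -6064/1545 ≈ -3.9249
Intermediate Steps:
V(Z) = 256 (V(Z) = 6 - 2*(-5)**3 = 6 - 2*(-125) = 6 + 250 = 256)
H = 128 (H = (1/2)*256 = 128)
t(c) = -6 - 12*c (t(c) = -2*(6*c + 3) = -2*(3 + 6*c) = -6 - 12*c)
h(X, I) = (4 + X)/(-1542 + X) (h(X, I) = (X + 4)/(X + (-6 - 12*128)) = (4 + X)/(X + (-6 - 1536)) = (4 + X)/(X - 1542) = (4 + X)/(-1542 + X))
h(-3, 5)*6064 = ((4 - 3)/(-1542 - 3))*6064 = (1/(-1545))*6064 = -1/1545*1*6064 = -1/1545*6064 = -6064/1545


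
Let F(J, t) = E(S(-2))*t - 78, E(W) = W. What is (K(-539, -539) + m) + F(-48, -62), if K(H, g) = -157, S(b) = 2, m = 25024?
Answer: 24665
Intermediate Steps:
F(J, t) = -78 + 2*t (F(J, t) = 2*t - 78 = -78 + 2*t)
(K(-539, -539) + m) + F(-48, -62) = (-157 + 25024) + (-78 + 2*(-62)) = 24867 + (-78 - 124) = 24867 - 202 = 24665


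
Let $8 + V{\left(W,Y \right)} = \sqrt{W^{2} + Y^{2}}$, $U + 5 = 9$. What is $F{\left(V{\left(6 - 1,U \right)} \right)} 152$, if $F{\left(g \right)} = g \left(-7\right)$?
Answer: $8512 - 1064 \sqrt{41} \approx 1699.1$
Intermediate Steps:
$U = 4$ ($U = -5 + 9 = 4$)
$V{\left(W,Y \right)} = -8 + \sqrt{W^{2} + Y^{2}}$
$F{\left(g \right)} = - 7 g$
$F{\left(V{\left(6 - 1,U \right)} \right)} 152 = - 7 \left(-8 + \sqrt{\left(6 - 1\right)^{2} + 4^{2}}\right) 152 = - 7 \left(-8 + \sqrt{5^{2} + 16}\right) 152 = - 7 \left(-8 + \sqrt{25 + 16}\right) 152 = - 7 \left(-8 + \sqrt{41}\right) 152 = \left(56 - 7 \sqrt{41}\right) 152 = 8512 - 1064 \sqrt{41}$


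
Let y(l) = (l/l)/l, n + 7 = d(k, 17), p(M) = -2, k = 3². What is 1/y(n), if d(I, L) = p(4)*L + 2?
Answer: -39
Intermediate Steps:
k = 9
d(I, L) = 2 - 2*L (d(I, L) = -2*L + 2 = 2 - 2*L)
n = -39 (n = -7 + (2 - 2*17) = -7 + (2 - 34) = -7 - 32 = -39)
y(l) = 1/l
1/y(n) = 1/(1/(-39)) = 1/(-1/39) = -39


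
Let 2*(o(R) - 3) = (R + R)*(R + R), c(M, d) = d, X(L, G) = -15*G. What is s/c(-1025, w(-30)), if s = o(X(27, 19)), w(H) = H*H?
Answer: 54151/300 ≈ 180.50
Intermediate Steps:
w(H) = H²
o(R) = 3 + 2*R² (o(R) = 3 + ((R + R)*(R + R))/2 = 3 + ((2*R)*(2*R))/2 = 3 + (4*R²)/2 = 3 + 2*R²)
s = 162453 (s = 3 + 2*(-15*19)² = 3 + 2*(-285)² = 3 + 2*81225 = 3 + 162450 = 162453)
s/c(-1025, w(-30)) = 162453/((-30)²) = 162453/900 = 162453*(1/900) = 54151/300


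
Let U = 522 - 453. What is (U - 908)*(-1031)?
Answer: 865009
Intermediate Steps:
U = 69
(U - 908)*(-1031) = (69 - 908)*(-1031) = -839*(-1031) = 865009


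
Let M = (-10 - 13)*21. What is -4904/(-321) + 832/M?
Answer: 700520/51681 ≈ 13.555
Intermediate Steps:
M = -483 (M = -23*21 = -483)
-4904/(-321) + 832/M = -4904/(-321) + 832/(-483) = -4904*(-1/321) + 832*(-1/483) = 4904/321 - 832/483 = 700520/51681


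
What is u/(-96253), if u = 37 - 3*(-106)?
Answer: -355/96253 ≈ -0.0036882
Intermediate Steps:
u = 355 (u = 37 + 318 = 355)
u/(-96253) = 355/(-96253) = 355*(-1/96253) = -355/96253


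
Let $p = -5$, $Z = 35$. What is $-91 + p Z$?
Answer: $-266$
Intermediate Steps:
$-91 + p Z = -91 - 175 = -266$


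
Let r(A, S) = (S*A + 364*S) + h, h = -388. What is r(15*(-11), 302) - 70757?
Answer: -11047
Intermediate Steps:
r(A, S) = -388 + 364*S + A*S (r(A, S) = (S*A + 364*S) - 388 = (A*S + 364*S) - 388 = (364*S + A*S) - 388 = -388 + 364*S + A*S)
r(15*(-11), 302) - 70757 = (-388 + 364*302 + (15*(-11))*302) - 70757 = (-388 + 109928 - 165*302) - 70757 = (-388 + 109928 - 49830) - 70757 = 59710 - 70757 = -11047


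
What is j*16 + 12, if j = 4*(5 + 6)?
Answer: 716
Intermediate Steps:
j = 44 (j = 4*11 = 44)
j*16 + 12 = 44*16 + 12 = 704 + 12 = 716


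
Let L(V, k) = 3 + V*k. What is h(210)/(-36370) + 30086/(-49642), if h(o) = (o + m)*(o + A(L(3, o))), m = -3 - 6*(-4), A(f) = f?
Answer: -5380581703/902739770 ≈ -5.9603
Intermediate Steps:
m = 21 (m = -3 + 24 = 21)
h(o) = (3 + 4*o)*(21 + o) (h(o) = (o + 21)*(o + (3 + 3*o)) = (21 + o)*(3 + 4*o) = (3 + 4*o)*(21 + o))
h(210)/(-36370) + 30086/(-49642) = (63 + 4*210² + 87*210)/(-36370) + 30086/(-49642) = (63 + 4*44100 + 18270)*(-1/36370) + 30086*(-1/49642) = (63 + 176400 + 18270)*(-1/36370) - 15043/24821 = 194733*(-1/36370) - 15043/24821 = -194733/36370 - 15043/24821 = -5380581703/902739770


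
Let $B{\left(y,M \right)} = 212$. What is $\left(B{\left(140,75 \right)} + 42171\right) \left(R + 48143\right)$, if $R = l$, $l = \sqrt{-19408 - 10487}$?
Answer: $2040444769 + 42383 i \sqrt{29895} \approx 2.0404 \cdot 10^{9} + 7.3281 \cdot 10^{6} i$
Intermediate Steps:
$l = i \sqrt{29895}$ ($l = \sqrt{-29895} = i \sqrt{29895} \approx 172.9 i$)
$R = i \sqrt{29895} \approx 172.9 i$
$\left(B{\left(140,75 \right)} + 42171\right) \left(R + 48143\right) = \left(212 + 42171\right) \left(i \sqrt{29895} + 48143\right) = 42383 \left(48143 + i \sqrt{29895}\right) = 2040444769 + 42383 i \sqrt{29895}$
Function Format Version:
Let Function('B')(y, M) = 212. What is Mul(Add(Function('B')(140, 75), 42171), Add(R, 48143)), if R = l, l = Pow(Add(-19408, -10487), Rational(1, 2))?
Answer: Add(2040444769, Mul(42383, I, Pow(29895, Rational(1, 2)))) ≈ Add(2.0404e+9, Mul(7.3281e+6, I))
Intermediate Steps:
l = Mul(I, Pow(29895, Rational(1, 2))) (l = Pow(-29895, Rational(1, 2)) = Mul(I, Pow(29895, Rational(1, 2))) ≈ Mul(172.90, I))
R = Mul(I, Pow(29895, Rational(1, 2))) ≈ Mul(172.90, I)
Mul(Add(Function('B')(140, 75), 42171), Add(R, 48143)) = Mul(Add(212, 42171), Add(Mul(I, Pow(29895, Rational(1, 2))), 48143)) = Mul(42383, Add(48143, Mul(I, Pow(29895, Rational(1, 2))))) = Add(2040444769, Mul(42383, I, Pow(29895, Rational(1, 2))))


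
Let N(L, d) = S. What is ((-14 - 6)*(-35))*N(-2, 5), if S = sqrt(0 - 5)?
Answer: 700*I*sqrt(5) ≈ 1565.2*I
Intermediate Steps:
S = I*sqrt(5) (S = sqrt(-5) = I*sqrt(5) ≈ 2.2361*I)
N(L, d) = I*sqrt(5)
((-14 - 6)*(-35))*N(-2, 5) = ((-14 - 6)*(-35))*(I*sqrt(5)) = (-20*(-35))*(I*sqrt(5)) = 700*(I*sqrt(5)) = 700*I*sqrt(5)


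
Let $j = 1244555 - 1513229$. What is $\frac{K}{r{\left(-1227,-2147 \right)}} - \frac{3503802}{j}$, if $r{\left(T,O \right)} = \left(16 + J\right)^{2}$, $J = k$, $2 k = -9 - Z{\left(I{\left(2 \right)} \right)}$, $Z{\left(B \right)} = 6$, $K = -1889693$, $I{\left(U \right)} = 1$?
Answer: $- \frac{338305484925}{12941131} \approx -26142.0$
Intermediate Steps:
$j = -268674$ ($j = 1244555 - 1513229 = -268674$)
$k = - \frac{15}{2}$ ($k = \frac{-9 - 6}{2} = \frac{1}{2} \left(-15\right) = - \frac{15}{2} \approx -7.5$)
$J = - \frac{15}{2} \approx -7.5$
$r{\left(T,O \right)} = \frac{289}{4}$ ($r{\left(T,O \right)} = \left(16 - \frac{15}{2}\right)^{2} = \left(\frac{17}{2}\right)^{2} = \frac{289}{4}$)
$\frac{K}{r{\left(-1227,-2147 \right)}} - \frac{3503802}{j} = - \frac{1889693}{\frac{289}{4}} - \frac{3503802}{-268674} = \left(-1889693\right) \frac{4}{289} - - \frac{583967}{44779} = - \frac{7558772}{289} + \frac{583967}{44779} = - \frac{338305484925}{12941131}$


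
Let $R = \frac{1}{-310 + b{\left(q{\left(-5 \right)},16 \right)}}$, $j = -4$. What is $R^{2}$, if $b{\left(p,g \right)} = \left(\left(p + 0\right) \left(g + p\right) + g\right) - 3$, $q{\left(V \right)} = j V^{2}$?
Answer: $\frac{1}{65658609} \approx 1.523 \cdot 10^{-8}$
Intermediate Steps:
$q{\left(V \right)} = - 4 V^{2}$
$b{\left(p,g \right)} = -3 + g + p \left(g + p\right)$ ($b{\left(p,g \right)} = \left(p \left(g + p\right) + g\right) - 3 = \left(g + p \left(g + p\right)\right) - 3 = -3 + g + p \left(g + p\right)$)
$R = \frac{1}{8103}$ ($R = \frac{1}{-310 + \left(-3 + 16 + \left(- 4 \left(-5\right)^{2}\right)^{2} + 16 \left(- 4 \left(-5\right)^{2}\right)\right)} = \frac{1}{-310 + \left(-3 + 16 + \left(\left(-4\right) 25\right)^{2} + 16 \left(\left(-4\right) 25\right)\right)} = \frac{1}{-310 + \left(-3 + 16 + \left(-100\right)^{2} + 16 \left(-100\right)\right)} = \frac{1}{-310 + \left(-3 + 16 + 10000 - 1600\right)} = \frac{1}{-310 + 8413} = \frac{1}{8103} \approx 0.00012341$)
$R^{2} = \left(\frac{1}{8103}\right)^{2} = \frac{1}{65658609}$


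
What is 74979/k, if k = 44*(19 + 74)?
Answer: 24993/1364 ≈ 18.323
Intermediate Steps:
k = 4092 (k = 44*93 = 4092)
74979/k = 74979/4092 = 74979*(1/4092) = 24993/1364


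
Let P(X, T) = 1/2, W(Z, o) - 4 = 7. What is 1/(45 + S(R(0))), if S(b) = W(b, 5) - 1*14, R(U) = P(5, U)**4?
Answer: 1/42 ≈ 0.023810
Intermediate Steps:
W(Z, o) = 11 (W(Z, o) = 4 + 7 = 11)
P(X, T) = 1/2 (P(X, T) = 1*(1/2) = 1/2)
R(U) = 1/16 (R(U) = (1/2)**4 = 1/16)
S(b) = -3 (S(b) = 11 - 1*14 = 11 - 14 = -3)
1/(45 + S(R(0))) = 1/(45 - 3) = 1/42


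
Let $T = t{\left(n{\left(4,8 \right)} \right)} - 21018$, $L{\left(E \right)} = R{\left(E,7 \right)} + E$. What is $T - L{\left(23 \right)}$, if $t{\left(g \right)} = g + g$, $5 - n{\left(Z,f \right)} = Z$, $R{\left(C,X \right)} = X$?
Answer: $-21046$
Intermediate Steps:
$n{\left(Z,f \right)} = 5 - Z$
$L{\left(E \right)} = 7 + E$
$t{\left(g \right)} = 2 g$
$T = -21016$ ($T = 2 \left(5 - 4\right) - 21018 = 2 \cdot 1 - 21018 = 2 - 21018 = -21016$)
$T - L{\left(23 \right)} = -21016 - \left(7 + 23\right) = -21016 - 30 = -21046$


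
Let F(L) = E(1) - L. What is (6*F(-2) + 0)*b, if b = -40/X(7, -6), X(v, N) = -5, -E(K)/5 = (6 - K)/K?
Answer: -1104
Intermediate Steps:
E(K) = -5*(6 - K)/K
b = 8 (b = -40/(-5) = -40*(-1/5) = 8)
F(L) = -25 - L (F(L) = (5 - 30/1) - L = (5 - 30*1) - L = (5 - 30) - L = -25 - L)
(6*F(-2) + 0)*b = (6*(-25 - 1*(-2)) + 0)*8 = (6*(-25 + 2) + 0)*8 = (6*(-23) + 0)*8 = (-138 + 0)*8 = -138*8 = -1104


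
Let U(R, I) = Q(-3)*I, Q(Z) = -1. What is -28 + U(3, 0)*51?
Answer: -28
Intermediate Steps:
U(R, I) = -I
-28 + U(3, 0)*51 = -28 - 1*0*51 = -28 + 0*51 = -28 + 0 = -28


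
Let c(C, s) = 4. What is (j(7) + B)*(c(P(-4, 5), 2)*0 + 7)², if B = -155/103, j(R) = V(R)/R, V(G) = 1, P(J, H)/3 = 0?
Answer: -6874/103 ≈ -66.738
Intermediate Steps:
P(J, H) = 0 (P(J, H) = 3*0 = 0)
j(R) = 1/R
B = -155/103 (B = -155*1/103 = -155/103 ≈ -1.5049)
(j(7) + B)*(c(P(-4, 5), 2)*0 + 7)² = (1/7 - 155/103)*(4*0 + 7)² = (⅐ - 155/103)*(0 + 7)² = -982/721*7² = -982/721*49 = -6874/103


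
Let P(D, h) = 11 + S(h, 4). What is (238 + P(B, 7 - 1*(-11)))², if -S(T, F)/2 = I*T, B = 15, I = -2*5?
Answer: 370881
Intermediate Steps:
I = -10
S(T, F) = 20*T (S(T, F) = -(-20)*T = 20*T)
P(D, h) = 11 + 20*h
(238 + P(B, 7 - 1*(-11)))² = (238 + (11 + 20*(7 - 1*(-11))))² = (238 + (11 + 20*(7 + 11)))² = (238 + (11 + 20*18))² = (238 + (11 + 360))² = (238 + 371)² = 609² = 370881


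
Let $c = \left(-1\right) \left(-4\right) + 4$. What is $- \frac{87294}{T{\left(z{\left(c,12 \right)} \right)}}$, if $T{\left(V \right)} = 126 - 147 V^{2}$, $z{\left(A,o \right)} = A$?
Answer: $\frac{14549}{1547} \approx 9.4046$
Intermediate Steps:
$c = 8$ ($c = 4 + 4 = 8$)
$T{\left(V \right)} = 126 - 147 V^{2}$
$- \frac{87294}{T{\left(z{\left(c,12 \right)} \right)}} = - \frac{87294}{126 - 147 \cdot 8^{2}} = - \frac{87294}{126 - 9408} = - \frac{87294}{-9282} = \left(-87294\right) \left(- \frac{1}{9282}\right) = \frac{14549}{1547}$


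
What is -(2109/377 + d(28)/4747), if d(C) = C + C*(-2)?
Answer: -10000867/1789619 ≈ -5.5883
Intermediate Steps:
d(C) = -C (d(C) = C - 2*C = -C)
-(2109/377 + d(28)/4747) = -(2109/377 - 1*28/4747) = -(2109*(1/377) - 28*1/4747) = -(2109/377 - 28/4747) = -1*10000867/1789619 = -10000867/1789619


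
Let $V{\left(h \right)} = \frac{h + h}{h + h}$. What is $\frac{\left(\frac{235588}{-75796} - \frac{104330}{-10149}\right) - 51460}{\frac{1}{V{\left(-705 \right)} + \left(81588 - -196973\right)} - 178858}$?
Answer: $\frac{54046863666032666}{187875268484057945} \approx 0.28767$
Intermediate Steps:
$V{\left(h \right)} = 1$ ($V{\left(h \right)} = \frac{2 h}{2 h} = 2 h \frac{1}{2 h} = 1$)
$\frac{\left(\frac{235588}{-75796} - \frac{104330}{-10149}\right) - 51460}{\frac{1}{V{\left(-705 \right)} + \left(81588 - -196973\right)} - 178858} = \frac{\left(\frac{235588}{-75796} - \frac{104330}{-10149}\right) - 51460}{\frac{1}{1 + \left(81588 - -196973\right)} - 178858} = \frac{\left(235588 \left(- \frac{1}{75796}\right) - - \frac{104330}{10149}\right) - 51460}{\frac{1}{1 + \left(81588 + 196973\right)} - 178858} = \frac{\left(- \frac{58897}{18949} + \frac{104330}{10149}\right) - 51460}{\frac{1}{1 + 278561} - 178858} = \frac{\frac{1379203517}{192313401} - 51460}{\frac{1}{278562} - 178858} = - \frac{9895068411943}{192313401 \left(\frac{1}{278562} - 178858\right)} = - \frac{9895068411943}{192313401 \left(- \frac{49823042195}{278562}\right)} = \left(- \frac{9895068411943}{192313401}\right) \left(- \frac{278562}{49823042195}\right) = \frac{54046863666032666}{187875268484057945}$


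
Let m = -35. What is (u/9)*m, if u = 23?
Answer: -805/9 ≈ -89.444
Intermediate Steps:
(u/9)*m = (23/9)*(-35) = -805/9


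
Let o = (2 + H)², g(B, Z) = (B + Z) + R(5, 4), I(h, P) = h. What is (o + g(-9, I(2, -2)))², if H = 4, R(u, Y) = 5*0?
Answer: 841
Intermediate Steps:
R(u, Y) = 0
g(B, Z) = B + Z (g(B, Z) = (B + Z) + 0 = B + Z)
o = 36 (o = (2 + 4)² = 6² = 36)
(o + g(-9, I(2, -2)))² = (36 + (-9 + 2))² = (36 - 7)² = 29² = 841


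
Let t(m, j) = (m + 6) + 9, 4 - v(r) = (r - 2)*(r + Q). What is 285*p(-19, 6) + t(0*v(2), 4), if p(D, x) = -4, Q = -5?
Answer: -1125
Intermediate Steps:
v(r) = 4 - (-5 + r)*(-2 + r) (v(r) = 4 - (r - 2)*(r - 5) = 4 - (-2 + r)*(-5 + r) = 4 - (-5 + r)*(-2 + r))
t(m, j) = 15 + m (t(m, j) = (6 + m) + 9 = 15 + m)
285*p(-19, 6) + t(0*v(2), 4) = 285*(-4) + (15 + 0*(-6 - 1*2² + 7*2)) = -1140 + (15 + 0*(-6 - 1*4 + 14)) = -1140 + (15 + 0*(-6 - 4 + 14)) = -1140 + (15 + 0*4) = -1140 + (15 + 0) = -1140 + 15 = -1125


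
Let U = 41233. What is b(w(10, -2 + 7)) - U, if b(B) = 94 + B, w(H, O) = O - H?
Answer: -41144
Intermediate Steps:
b(w(10, -2 + 7)) - U = (94 + ((-2 + 7) - 1*10)) - 1*41233 = (94 + (5 - 10)) - 41233 = (94 - 5) - 41233 = 89 - 41233 = -41144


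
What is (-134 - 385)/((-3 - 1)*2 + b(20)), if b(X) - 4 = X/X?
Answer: 173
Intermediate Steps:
b(X) = 5 (b(X) = 4 + X/X = 4 + 1 = 5)
(-134 - 385)/((-3 - 1)*2 + b(20)) = (-134 - 385)/((-3 - 1)*2 + 5) = -519/(-4*2 + 5) = -519/(-8 + 5) = -519/(-3) = -519*(-1/3) = 173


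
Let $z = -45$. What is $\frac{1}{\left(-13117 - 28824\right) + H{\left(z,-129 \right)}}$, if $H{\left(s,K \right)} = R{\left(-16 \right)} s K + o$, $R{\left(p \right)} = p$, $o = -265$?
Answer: $- \frac{1}{135086} \approx -7.4027 \cdot 10^{-6}$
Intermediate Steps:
$H{\left(s,K \right)} = -265 - 16 K s$ ($H{\left(s,K \right)} = - 16 s K - 265 = - 16 K s - 265 = -265 - 16 K s$)
$\frac{1}{\left(-13117 - 28824\right) + H{\left(z,-129 \right)}} = \frac{1}{\left(-13117 - 28824\right) - \left(265 - -92880\right)} = \frac{1}{-41941 - 93145} = \frac{1}{-135086} = - \frac{1}{135086}$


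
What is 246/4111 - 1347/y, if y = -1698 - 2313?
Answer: 2174741/5496407 ≈ 0.39567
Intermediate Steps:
y = -4011
246/4111 - 1347/y = 246/4111 - 1347/(-4011) = 246*(1/4111) - 1347*(-1/4011) = 246/4111 + 449/1337 = 2174741/5496407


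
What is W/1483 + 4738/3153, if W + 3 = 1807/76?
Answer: 538989091/355368324 ≈ 1.5167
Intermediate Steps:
W = 1579/76 (W = -3 + 1807/76 = 1579/76 ≈ 20.776)
W/1483 + 4738/3153 = (1579/76)/1483 + 4738/3153 = (1579/76)*(1/1483) + 4738*(1/3153) = 1579/112708 + 4738/3153 = 538989091/355368324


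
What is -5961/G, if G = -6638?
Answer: 5961/6638 ≈ 0.89801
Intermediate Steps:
-5961/G = -5961/(-6638) = -5961*(-1/6638) = 5961/6638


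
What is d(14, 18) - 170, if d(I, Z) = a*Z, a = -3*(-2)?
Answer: -62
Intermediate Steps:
a = 6
d(I, Z) = 6*Z
d(14, 18) - 170 = 6*18 - 170 = 108 - 170 = -62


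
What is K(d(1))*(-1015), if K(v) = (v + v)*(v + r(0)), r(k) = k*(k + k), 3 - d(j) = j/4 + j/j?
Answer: -49735/8 ≈ -6216.9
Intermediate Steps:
d(j) = 2 - j/4 (d(j) = 3 - (j/4 + j/j) = 3 - (j*(¼) + 1) = 3 - (j/4 + 1) = 3 - (1 + j/4) = 3 + (-1 - j/4) = 2 - j/4)
r(k) = 2*k² (r(k) = k*(2*k) = 2*k²)
K(v) = 2*v² (K(v) = (v + v)*(v + 2*0²) = (2*v)*(v + 2*0) = (2*v)*(v + 0) = (2*v)*v = 2*v²)
K(d(1))*(-1015) = (2*(2 - ¼*1)²)*(-1015) = (2*(2 - ¼)²)*(-1015) = (2*(7/4)²)*(-1015) = (2*(49/16))*(-1015) = (49/8)*(-1015) = -49735/8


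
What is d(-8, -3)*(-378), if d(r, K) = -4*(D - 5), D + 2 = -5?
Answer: -18144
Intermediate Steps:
D = -7 (D = -2 - 5 = -7)
d(r, K) = 48 (d(r, K) = -4*(-7 - 5) = -4*(-12) = 48)
d(-8, -3)*(-378) = 48*(-378) = -18144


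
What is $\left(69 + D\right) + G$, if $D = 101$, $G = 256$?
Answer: $426$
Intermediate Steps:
$\left(69 + D\right) + G = \left(69 + 101\right) + 256 = 170 + 256 = 426$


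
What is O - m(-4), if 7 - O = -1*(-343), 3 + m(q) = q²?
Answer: -349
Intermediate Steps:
m(q) = -3 + q²
O = -336 (O = 7 - (-1)*(-343) = 7 - 1*343 = 7 - 343 = -336)
O - m(-4) = -336 - (-3 + (-4)²) = -336 - (-3 + 16) = -336 - 1*13 = -336 - 13 = -349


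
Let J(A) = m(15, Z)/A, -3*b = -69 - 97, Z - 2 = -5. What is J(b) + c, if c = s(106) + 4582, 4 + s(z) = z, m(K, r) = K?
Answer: 777589/166 ≈ 4684.3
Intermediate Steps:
Z = -3 (Z = 2 - 5 = -3)
b = 166/3 (b = -(-69 - 97)/3 = -⅓*(-166) = 166/3 ≈ 55.333)
s(z) = -4 + z
J(A) = 15/A
c = 4684 (c = (-4 + 106) + 4582 = 102 + 4582 = 4684)
J(b) + c = 15/(166/3) + 4684 = 15*(3/166) + 4684 = 45/166 + 4684 = 777589/166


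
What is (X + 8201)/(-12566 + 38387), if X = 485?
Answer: 8686/25821 ≈ 0.33639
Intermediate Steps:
(X + 8201)/(-12566 + 38387) = (485 + 8201)/(-12566 + 38387) = 8686/25821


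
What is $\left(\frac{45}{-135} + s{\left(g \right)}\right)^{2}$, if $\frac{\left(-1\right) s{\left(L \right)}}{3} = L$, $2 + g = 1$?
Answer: $\frac{64}{9} \approx 7.1111$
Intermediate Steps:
$g = -1$ ($g = -2 + 1 = -1$)
$s{\left(L \right)} = - 3 L$
$\left(\frac{45}{-135} + s{\left(g \right)}\right)^{2} = \left(\frac{45}{-135} - -3\right)^{2} = \left(45 \left(- \frac{1}{135}\right) + 3\right)^{2} = \left(- \frac{1}{3} + 3\right)^{2} = \left(\frac{8}{3}\right)^{2} = \frac{64}{9}$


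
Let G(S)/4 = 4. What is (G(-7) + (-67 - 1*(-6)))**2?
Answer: 2025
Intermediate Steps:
G(S) = 16 (G(S) = 4*4 = 16)
(G(-7) + (-67 - 1*(-6)))**2 = (16 + (-67 - 1*(-6)))**2 = (16 + (-67 + 6))**2 = (16 - 61)**2 = (-45)**2 = 2025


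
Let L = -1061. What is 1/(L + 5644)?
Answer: 1/4583 ≈ 0.00021820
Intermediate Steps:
1/(L + 5644) = 1/(-1061 + 5644) = 1/4583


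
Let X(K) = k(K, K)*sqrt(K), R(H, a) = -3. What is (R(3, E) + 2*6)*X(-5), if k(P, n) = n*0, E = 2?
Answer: 0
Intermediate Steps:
k(P, n) = 0
X(K) = 0 (X(K) = 0*sqrt(K) = 0)
(R(3, E) + 2*6)*X(-5) = (-3 + 2*6)*0 = (-3 + 12)*0 = 9*0 = 0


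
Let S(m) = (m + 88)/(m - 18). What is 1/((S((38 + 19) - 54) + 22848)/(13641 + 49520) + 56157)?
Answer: 135345/7600618112 ≈ 1.7807e-5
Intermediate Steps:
S(m) = (88 + m)/(-18 + m)
1/((S((38 + 19) - 54) + 22848)/(13641 + 49520) + 56157) = 1/(((88 + ((38 + 19) - 54))/(-18 + ((38 + 19) - 54)) + 22848)/(13641 + 49520) + 56157) = 1/(((88 + (57 - 54))/(-18 + (57 - 54)) + 22848)/63161 + 56157) = 1/(((88 + 3)/(-18 + 3) + 22848)*(1/63161) + 56157) = 1/((91/(-15) + 22848)*(1/63161) + 56157) = 1/((-1/15*91 + 22848)*(1/63161) + 56157) = 1/((-91/15 + 22848)*(1/63161) + 56157) = 1/((342629/15)*(1/63161) + 56157) = 1/(48947/135345 + 56157) = 1/(7600618112/135345) = 135345/7600618112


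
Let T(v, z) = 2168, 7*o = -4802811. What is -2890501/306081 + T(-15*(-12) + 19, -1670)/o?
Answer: -4629058361189/490016397897 ≈ -9.4467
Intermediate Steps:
o = -4802811/7 (o = (1/7)*(-4802811) = -4802811/7 ≈ -6.8612e+5)
-2890501/306081 + T(-15*(-12) + 19, -1670)/o = -2890501/306081 + 2168/(-4802811/7) = -2890501*1/306081 + 2168*(-7/4802811) = -2890501/306081 - 15176/4802811 = -4629058361189/490016397897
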